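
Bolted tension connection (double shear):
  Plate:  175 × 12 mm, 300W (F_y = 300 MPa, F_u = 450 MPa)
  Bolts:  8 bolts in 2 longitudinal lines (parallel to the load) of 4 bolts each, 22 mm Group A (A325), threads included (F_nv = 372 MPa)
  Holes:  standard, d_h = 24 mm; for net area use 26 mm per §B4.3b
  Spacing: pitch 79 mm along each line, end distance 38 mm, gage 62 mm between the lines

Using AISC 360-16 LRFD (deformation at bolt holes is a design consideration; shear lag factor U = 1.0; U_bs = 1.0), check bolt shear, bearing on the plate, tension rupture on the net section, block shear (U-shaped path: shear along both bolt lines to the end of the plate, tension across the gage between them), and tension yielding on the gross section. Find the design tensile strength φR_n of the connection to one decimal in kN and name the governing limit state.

Bolt shear: A_b = π(22)²/4 = 380.13 mm². φR_n = 0.75 × 372 × 380.13 × 8 × 2 = 1696.9 kN.
Bearing (12 mm plate, F_u = 450 MPa): end bolts L_c = 38 − 24/2 = 26, R_n = min(1.2×26×12×450, 2.4×22×12×450) = 168.48 kN/bolt; interior L_c = 79 − 24 = 55, R_n = 285.12 kN/bolt. φR_n = 0.75 × (2×168.48 + 6×285.12) = 1535.8 kN.
Tension rupture (net): A_n = (175 − 2×26)×12 = 1476 mm² (U = 1.0, A_e = A_n). φR_n = 0.75 × 450 × 1476 = 498.2 kN.
Block shear: shear path 2×[38+3×79] = 2×275 mm, A_gv = 6600, A_nv = 2×(275 − 3.5×26)×12 = 4416 mm²; tension across gage: (62 − 1×26)×12 = 432 mm². R_n = min(0.6×450×4416, 0.6×300×6600) + 1.0×450×432 = min(1192.3, 1188) + 194.4 = 1382.4 kN. φR_n = 0.75 × 1382.4 = 1036.8 kN.
Tension yield (gross): A_g = 175×12 = 2100 mm². φR_n = 0.90 × 300 × 2100 = 567.0 kN.
Governing: min(1696.9, 1535.8, 498.2, 1036.8, 567.0) = 498.2 kN → net-section rupture.

498.2 kN (net-section rupture governs)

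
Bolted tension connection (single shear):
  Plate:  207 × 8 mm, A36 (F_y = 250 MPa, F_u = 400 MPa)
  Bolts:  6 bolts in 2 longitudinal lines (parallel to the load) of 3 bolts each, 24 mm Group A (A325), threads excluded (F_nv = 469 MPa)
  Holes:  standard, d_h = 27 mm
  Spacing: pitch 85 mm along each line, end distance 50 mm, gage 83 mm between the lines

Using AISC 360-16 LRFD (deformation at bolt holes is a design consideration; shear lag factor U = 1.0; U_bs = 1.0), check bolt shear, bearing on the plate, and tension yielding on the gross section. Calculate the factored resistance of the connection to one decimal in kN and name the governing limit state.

Bolt shear: A_b = π(24)²/4 = 452.39 mm². φR_n = 0.75 × 469 × 452.39 × 6 × 1 = 954.8 kN.
Bearing (8 mm plate, F_u = 400 MPa): end bolts L_c = 50 − 27/2 = 36.5, R_n = min(1.2×36.5×8×400, 2.4×24×8×400) = 140.16 kN/bolt; interior L_c = 85 − 27 = 58, R_n = 184.32 kN/bolt. φR_n = 0.75 × (2×140.16 + 4×184.32) = 763.2 kN.
Tension yield (gross): A_g = 207×8 = 1656 mm². φR_n = 0.90 × 250 × 1656 = 372.6 kN.
Governing: min(954.8, 763.2, 372.6) = 372.6 kN → gross-section yield.

372.6 kN (gross-section yield governs)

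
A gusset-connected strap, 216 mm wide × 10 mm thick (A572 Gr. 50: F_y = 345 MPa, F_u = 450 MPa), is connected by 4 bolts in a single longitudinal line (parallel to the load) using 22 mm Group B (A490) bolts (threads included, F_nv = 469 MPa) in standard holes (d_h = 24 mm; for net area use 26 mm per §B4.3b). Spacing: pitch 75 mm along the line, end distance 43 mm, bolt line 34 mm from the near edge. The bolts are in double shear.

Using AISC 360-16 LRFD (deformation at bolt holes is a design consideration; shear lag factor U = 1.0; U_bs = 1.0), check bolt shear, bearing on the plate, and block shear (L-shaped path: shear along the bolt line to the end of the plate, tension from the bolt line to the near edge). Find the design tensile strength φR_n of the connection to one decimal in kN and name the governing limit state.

429.3 kN (block shear governs)

Bolt shear: A_b = π(22)²/4 = 380.13 mm². φR_n = 0.75 × 469 × 380.13 × 4 × 2 = 1069.7 kN.
Bearing (10 mm plate, F_u = 450 MPa): end bolts L_c = 43 − 24/2 = 31, R_n = min(1.2×31×10×450, 2.4×22×10×450) = 167.4 kN/bolt; interior L_c = 75 − 24 = 51, R_n = 237.6 kN/bolt. φR_n = 0.75 × (1×167.4 + 3×237.6) = 660.2 kN.
Block shear: shear path 1×[43+3×75] = 1×268 mm, A_gv = 2680, A_nv = 1×(268 − 3.5×26)×10 = 1770 mm²; tension to near edge: (34 − 0.5×26)×10 = 210 mm². R_n = min(0.6×450×1770, 0.6×345×2680) + 1.0×450×210 = min(477.9, 554.76) + 94.5 = 572.4 kN. φR_n = 0.75 × 572.4 = 429.3 kN.
Governing: min(1069.7, 660.2, 429.3) = 429.3 kN → block shear.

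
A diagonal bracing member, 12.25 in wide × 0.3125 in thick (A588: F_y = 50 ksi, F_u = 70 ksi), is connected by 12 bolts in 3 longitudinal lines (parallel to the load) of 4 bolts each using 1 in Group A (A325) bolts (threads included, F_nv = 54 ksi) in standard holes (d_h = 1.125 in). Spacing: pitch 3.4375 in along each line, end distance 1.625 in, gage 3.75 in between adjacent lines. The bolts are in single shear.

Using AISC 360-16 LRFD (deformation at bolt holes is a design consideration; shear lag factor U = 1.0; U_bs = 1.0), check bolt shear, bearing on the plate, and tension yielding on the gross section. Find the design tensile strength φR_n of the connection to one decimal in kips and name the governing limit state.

Bolt shear: A_b = π(1)²/4 = 0.7854 in². φR_n = 0.75 × 54 × 0.7854 × 12 × 1 = 381.7 kips.
Bearing (0.3125 in plate, F_u = 70 ksi): end bolts L_c = 1.625 − 1.125/2 = 1.0625, R_n = min(1.2×1.0625×0.3125×70, 2.4×1×0.3125×70) = 27.891 kips/bolt; interior L_c = 3.4375 − 1.125 = 2.3125, R_n = 52.5 kips/bolt. φR_n = 0.75 × (3×27.891 + 9×52.5) = 417.1 kips.
Tension yield (gross): A_g = 12.25×0.3125 = 3.8281 in². φR_n = 0.90 × 50 × 3.8281 = 172.3 kips.
Governing: min(381.7, 417.1, 172.3) = 172.3 kips → gross-section yield.

172.3 kips (gross-section yield governs)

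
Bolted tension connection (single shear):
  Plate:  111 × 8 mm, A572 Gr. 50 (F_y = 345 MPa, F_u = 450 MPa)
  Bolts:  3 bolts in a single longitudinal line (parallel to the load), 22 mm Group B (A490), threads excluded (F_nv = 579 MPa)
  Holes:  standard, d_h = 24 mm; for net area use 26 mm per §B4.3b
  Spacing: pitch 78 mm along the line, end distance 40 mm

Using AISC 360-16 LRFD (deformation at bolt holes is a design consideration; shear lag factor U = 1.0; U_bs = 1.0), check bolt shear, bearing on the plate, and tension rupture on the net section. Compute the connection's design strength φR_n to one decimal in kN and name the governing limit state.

Bolt shear: A_b = π(22)²/4 = 380.13 mm². φR_n = 0.75 × 579 × 380.13 × 3 × 1 = 495.2 kN.
Bearing (8 mm plate, F_u = 450 MPa): end bolts L_c = 40 − 24/2 = 28, R_n = min(1.2×28×8×450, 2.4×22×8×450) = 120.96 kN/bolt; interior L_c = 78 − 24 = 54, R_n = 190.08 kN/bolt. φR_n = 0.75 × (1×120.96 + 2×190.08) = 375.8 kN.
Tension rupture (net): A_n = (111 − 1×26)×8 = 680 mm² (U = 1.0, A_e = A_n). φR_n = 0.75 × 450 × 680 = 229.5 kN.
Governing: min(495.2, 375.8, 229.5) = 229.5 kN → net-section rupture.

229.5 kN (net-section rupture governs)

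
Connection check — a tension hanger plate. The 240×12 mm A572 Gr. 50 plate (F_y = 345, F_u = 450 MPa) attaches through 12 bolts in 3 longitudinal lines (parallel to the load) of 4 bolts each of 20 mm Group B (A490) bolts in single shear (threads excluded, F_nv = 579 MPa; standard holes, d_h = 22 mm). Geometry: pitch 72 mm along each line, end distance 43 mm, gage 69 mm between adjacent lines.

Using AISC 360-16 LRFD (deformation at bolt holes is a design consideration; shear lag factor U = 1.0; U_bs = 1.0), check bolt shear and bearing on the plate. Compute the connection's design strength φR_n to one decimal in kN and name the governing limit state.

Bolt shear: A_b = π(20)²/4 = 314.16 mm². φR_n = 0.75 × 579 × 314.16 × 12 × 1 = 1637.1 kN.
Bearing (12 mm plate, F_u = 450 MPa): end bolts L_c = 43 − 22/2 = 32, R_n = min(1.2×32×12×450, 2.4×20×12×450) = 207.36 kN/bolt; interior L_c = 72 − 22 = 50, R_n = 259.2 kN/bolt. φR_n = 0.75 × (3×207.36 + 9×259.2) = 2216.2 kN.
Governing: min(1637.1, 2216.2) = 1637.1 kN → bolt shear.

1637.1 kN (bolt shear governs)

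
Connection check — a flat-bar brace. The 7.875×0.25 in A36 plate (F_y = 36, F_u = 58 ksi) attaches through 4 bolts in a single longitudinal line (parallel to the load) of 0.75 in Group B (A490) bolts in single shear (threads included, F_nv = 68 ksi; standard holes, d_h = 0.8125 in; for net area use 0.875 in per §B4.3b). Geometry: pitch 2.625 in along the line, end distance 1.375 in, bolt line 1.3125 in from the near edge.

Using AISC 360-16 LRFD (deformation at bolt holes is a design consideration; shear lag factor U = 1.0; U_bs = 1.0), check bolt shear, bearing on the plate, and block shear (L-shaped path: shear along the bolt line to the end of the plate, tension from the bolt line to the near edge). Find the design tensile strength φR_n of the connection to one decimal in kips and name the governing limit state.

47.0 kips (block shear governs)

Bolt shear: A_b = π(0.75)²/4 = 0.44179 in². φR_n = 0.75 × 68 × 0.44179 × 4 × 1 = 90.1 kips.
Bearing (0.25 in plate, F_u = 58 ksi): end bolts L_c = 1.375 − 0.8125/2 = 0.96875, R_n = min(1.2×0.96875×0.25×58, 2.4×0.75×0.25×58) = 16.856 kips/bolt; interior L_c = 2.625 − 0.8125 = 1.8125, R_n = 26.1 kips/bolt. φR_n = 0.75 × (1×16.856 + 3×26.1) = 71.4 kips.
Block shear: shear path 1×[1.375+3×2.625] = 1×9.25 in, A_gv = 2.3125, A_nv = 1×(9.25 − 3.5×0.875)×0.25 = 1.5469 in²; tension to near edge: (1.3125 − 0.5×0.875)×0.25 = 0.21875 in². R_n = min(0.6×58×1.5469, 0.6×36×2.3125) + 1.0×58×0.21875 = min(53.832, 49.95) + 12.688 = 62.638 kips. φR_n = 0.75 × 62.638 = 47.0 kips.
Governing: min(90.1, 71.4, 47.0) = 47.0 kips → block shear.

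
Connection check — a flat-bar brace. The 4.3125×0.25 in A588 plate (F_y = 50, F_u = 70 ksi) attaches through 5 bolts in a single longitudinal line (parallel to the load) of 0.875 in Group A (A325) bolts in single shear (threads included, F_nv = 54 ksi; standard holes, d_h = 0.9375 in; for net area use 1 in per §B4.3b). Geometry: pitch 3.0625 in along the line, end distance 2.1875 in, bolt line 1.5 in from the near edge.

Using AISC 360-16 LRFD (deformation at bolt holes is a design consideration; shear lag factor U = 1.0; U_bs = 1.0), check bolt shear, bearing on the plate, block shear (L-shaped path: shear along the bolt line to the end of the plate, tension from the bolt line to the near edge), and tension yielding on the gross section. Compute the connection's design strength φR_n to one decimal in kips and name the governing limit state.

Bolt shear: A_b = π(0.875)²/4 = 0.60132 in². φR_n = 0.75 × 54 × 0.60132 × 5 × 1 = 121.8 kips.
Bearing (0.25 in plate, F_u = 70 ksi): end bolts L_c = 2.1875 − 0.9375/2 = 1.71875, R_n = min(1.2×1.71875×0.25×70, 2.4×0.875×0.25×70) = 36.094 kips/bolt; interior L_c = 3.0625 − 0.9375 = 2.125, R_n = 36.75 kips/bolt. φR_n = 0.75 × (1×36.094 + 4×36.75) = 137.3 kips.
Block shear: shear path 1×[2.1875+4×3.0625] = 1×14.4375 in, A_gv = 3.6094, A_nv = 1×(14.4375 − 4.5×1)×0.25 = 2.4844 in²; tension to near edge: (1.5 − 0.5×1)×0.25 = 0.25 in². R_n = min(0.6×70×2.4844, 0.6×50×3.6094) + 1.0×70×0.25 = min(104.34, 108.28) + 17.5 = 121.84 kips. φR_n = 0.75 × 121.84 = 91.4 kips.
Tension yield (gross): A_g = 4.3125×0.25 = 1.0781 in². φR_n = 0.90 × 50 × 1.0781 = 48.5 kips.
Governing: min(121.8, 137.3, 91.4, 48.5) = 48.5 kips → gross-section yield.

48.5 kips (gross-section yield governs)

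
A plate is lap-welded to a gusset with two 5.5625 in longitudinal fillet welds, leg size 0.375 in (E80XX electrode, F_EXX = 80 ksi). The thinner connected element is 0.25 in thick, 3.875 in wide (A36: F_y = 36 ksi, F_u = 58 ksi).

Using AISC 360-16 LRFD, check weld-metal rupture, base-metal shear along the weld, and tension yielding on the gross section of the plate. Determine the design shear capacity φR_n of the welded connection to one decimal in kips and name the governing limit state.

Weld metal: throat = 0.707×0.375 = 0.26513 in, L = 2×5.5625 = 11.125 in. φR_n = 0.75 × 0.6 × 80 × 0.26513 × 11.125 = 106.2 kips.
Base metal shear (0.25 in plate): yield φR_n = 1.0×0.6×36×0.25×11.125 = 60.1 kips; rupture φR_n = 0.75×0.6×58×0.25×11.125 = 72.6 kips; take 60.1 kips (yield).
Tension yield (gross): A_g = 3.875×0.25 = 0.96875 in². φR_n = 0.90 × 36 × 0.96875 = 31.4 kips.
Governing: min(106.2, 60.1, 31.4) = 31.4 kips → gross-section yield.

31.4 kips (gross-section yield governs)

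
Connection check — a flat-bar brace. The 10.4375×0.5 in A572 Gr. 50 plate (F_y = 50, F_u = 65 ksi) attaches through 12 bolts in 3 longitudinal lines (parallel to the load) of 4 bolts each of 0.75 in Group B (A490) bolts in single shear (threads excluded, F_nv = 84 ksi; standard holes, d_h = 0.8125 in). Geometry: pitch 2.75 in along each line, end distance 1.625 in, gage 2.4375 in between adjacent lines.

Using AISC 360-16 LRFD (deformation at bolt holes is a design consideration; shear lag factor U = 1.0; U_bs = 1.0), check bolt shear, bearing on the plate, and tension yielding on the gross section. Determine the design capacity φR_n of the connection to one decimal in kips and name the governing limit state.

Bolt shear: A_b = π(0.75)²/4 = 0.44179 in². φR_n = 0.75 × 84 × 0.44179 × 12 × 1 = 334.0 kips.
Bearing (0.5 in plate, F_u = 65 ksi): end bolts L_c = 1.625 − 0.8125/2 = 1.21875, R_n = min(1.2×1.21875×0.5×65, 2.4×0.75×0.5×65) = 47.531 kips/bolt; interior L_c = 2.75 − 0.8125 = 1.9375, R_n = 58.5 kips/bolt. φR_n = 0.75 × (3×47.531 + 9×58.5) = 501.8 kips.
Tension yield (gross): A_g = 10.4375×0.5 = 5.2188 in². φR_n = 0.90 × 50 × 5.2188 = 234.8 kips.
Governing: min(334.0, 501.8, 234.8) = 234.8 kips → gross-section yield.

234.8 kips (gross-section yield governs)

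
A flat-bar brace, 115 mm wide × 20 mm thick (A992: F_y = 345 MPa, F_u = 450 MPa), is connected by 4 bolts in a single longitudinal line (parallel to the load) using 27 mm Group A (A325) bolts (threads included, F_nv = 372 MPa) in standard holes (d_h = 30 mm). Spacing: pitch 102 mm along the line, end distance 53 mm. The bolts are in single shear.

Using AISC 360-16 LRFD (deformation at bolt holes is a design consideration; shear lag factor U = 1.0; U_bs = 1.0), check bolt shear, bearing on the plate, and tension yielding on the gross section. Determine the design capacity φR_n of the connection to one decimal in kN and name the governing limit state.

639.0 kN (bolt shear governs)

Bolt shear: A_b = π(27)²/4 = 572.56 mm². φR_n = 0.75 × 372 × 572.56 × 4 × 1 = 639.0 kN.
Bearing (20 mm plate, F_u = 450 MPa): end bolts L_c = 53 − 30/2 = 38, R_n = min(1.2×38×20×450, 2.4×27×20×450) = 410.4 kN/bolt; interior L_c = 102 − 30 = 72, R_n = 583.2 kN/bolt. φR_n = 0.75 × (1×410.4 + 3×583.2) = 1620.0 kN.
Tension yield (gross): A_g = 115×20 = 2300 mm². φR_n = 0.90 × 345 × 2300 = 714.2 kN.
Governing: min(639.0, 1620.0, 714.2) = 639.0 kN → bolt shear.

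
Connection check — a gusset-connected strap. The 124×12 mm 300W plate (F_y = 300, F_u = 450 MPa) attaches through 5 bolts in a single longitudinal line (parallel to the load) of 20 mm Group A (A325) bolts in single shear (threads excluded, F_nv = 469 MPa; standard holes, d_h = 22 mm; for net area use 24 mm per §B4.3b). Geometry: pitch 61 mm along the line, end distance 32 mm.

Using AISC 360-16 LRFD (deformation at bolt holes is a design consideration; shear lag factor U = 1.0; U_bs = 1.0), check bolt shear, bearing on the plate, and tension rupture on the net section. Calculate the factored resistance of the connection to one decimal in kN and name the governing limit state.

Bolt shear: A_b = π(20)²/4 = 314.16 mm². φR_n = 0.75 × 469 × 314.16 × 5 × 1 = 552.5 kN.
Bearing (12 mm plate, F_u = 450 MPa): end bolts L_c = 32 − 22/2 = 21, R_n = min(1.2×21×12×450, 2.4×20×12×450) = 136.08 kN/bolt; interior L_c = 61 − 22 = 39, R_n = 252.72 kN/bolt. φR_n = 0.75 × (1×136.08 + 4×252.72) = 860.2 kN.
Tension rupture (net): A_n = (124 − 1×24)×12 = 1200 mm² (U = 1.0, A_e = A_n). φR_n = 0.75 × 450 × 1200 = 405.0 kN.
Governing: min(552.5, 860.2, 405.0) = 405.0 kN → net-section rupture.

405.0 kN (net-section rupture governs)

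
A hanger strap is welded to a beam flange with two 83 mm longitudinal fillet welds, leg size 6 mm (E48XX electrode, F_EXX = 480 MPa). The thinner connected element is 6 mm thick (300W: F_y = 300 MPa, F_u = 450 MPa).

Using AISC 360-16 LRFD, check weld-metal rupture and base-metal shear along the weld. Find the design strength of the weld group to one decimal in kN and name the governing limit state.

Weld metal: throat = 0.707×6 = 4.242 mm, L = 2×83 = 166 mm. φR_n = 0.75 × 0.6 × 480 × 4.242 × 166 = 152.1 kN.
Base metal shear (6 mm plate): yield φR_n = 1.0×0.6×300×6×166 = 179.3 kN; rupture φR_n = 0.75×0.6×450×6×166 = 201.7 kN; take 179.3 kN (yield).
Governing: min(152.1, 179.3) = 152.1 kN → weld metal.

152.1 kN (weld metal governs)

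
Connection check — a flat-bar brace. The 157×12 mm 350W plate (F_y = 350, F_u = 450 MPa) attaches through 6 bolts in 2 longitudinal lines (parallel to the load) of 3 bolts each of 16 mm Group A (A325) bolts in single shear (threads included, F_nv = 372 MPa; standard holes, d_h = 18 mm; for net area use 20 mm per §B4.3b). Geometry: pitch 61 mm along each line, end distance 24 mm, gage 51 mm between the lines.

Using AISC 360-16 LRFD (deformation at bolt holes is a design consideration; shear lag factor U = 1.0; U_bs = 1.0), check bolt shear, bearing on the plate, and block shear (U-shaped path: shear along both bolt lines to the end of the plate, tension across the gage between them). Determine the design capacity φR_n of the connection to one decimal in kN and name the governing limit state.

Bolt shear: A_b = π(16)²/4 = 201.06 mm². φR_n = 0.75 × 372 × 201.06 × 6 × 1 = 336.6 kN.
Bearing (12 mm plate, F_u = 450 MPa): end bolts L_c = 24 − 18/2 = 15, R_n = min(1.2×15×12×450, 2.4×16×12×450) = 97.2 kN/bolt; interior L_c = 61 − 18 = 43, R_n = 207.36 kN/bolt. φR_n = 0.75 × (2×97.2 + 4×207.36) = 767.9 kN.
Block shear: shear path 2×[24+2×61] = 2×146 mm, A_gv = 3504, A_nv = 2×(146 − 2.5×20)×12 = 2304 mm²; tension across gage: (51 − 1×20)×12 = 372 mm². R_n = min(0.6×450×2304, 0.6×350×3504) + 1.0×450×372 = min(622.08, 735.84) + 167.4 = 789.48 kN. φR_n = 0.75 × 789.48 = 592.1 kN.
Governing: min(336.6, 767.9, 592.1) = 336.6 kN → bolt shear.

336.6 kN (bolt shear governs)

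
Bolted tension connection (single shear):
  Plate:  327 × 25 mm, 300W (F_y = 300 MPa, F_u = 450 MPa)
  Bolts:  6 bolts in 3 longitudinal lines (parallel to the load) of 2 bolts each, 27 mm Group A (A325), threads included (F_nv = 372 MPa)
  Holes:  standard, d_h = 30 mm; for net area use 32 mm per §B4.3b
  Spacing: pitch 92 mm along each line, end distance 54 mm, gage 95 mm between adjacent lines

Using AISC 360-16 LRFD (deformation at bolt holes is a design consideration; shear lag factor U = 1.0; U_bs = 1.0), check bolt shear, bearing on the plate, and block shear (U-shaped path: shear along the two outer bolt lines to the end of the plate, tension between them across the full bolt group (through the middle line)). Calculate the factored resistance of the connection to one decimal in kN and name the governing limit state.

958.5 kN (bolt shear governs)

Bolt shear: A_b = π(27)²/4 = 572.56 mm². φR_n = 0.75 × 372 × 572.56 × 6 × 1 = 958.5 kN.
Bearing (25 mm plate, F_u = 450 MPa): end bolts L_c = 54 − 30/2 = 39, R_n = min(1.2×39×25×450, 2.4×27×25×450) = 526.5 kN/bolt; interior L_c = 92 − 30 = 62, R_n = 729 kN/bolt. φR_n = 0.75 × (3×526.5 + 3×729) = 2824.9 kN.
Block shear: shear path 2×[54+1×92] = 2×146 mm, A_gv = 7300, A_nv = 2×(146 − 1.5×32)×25 = 4900 mm²; tension across gage: (190 − 2×32)×25 = 3150 mm². R_n = min(0.6×450×4900, 0.6×300×7300) + 1.0×450×3150 = min(1323, 1314) + 1417.5 = 2731.5 kN. φR_n = 0.75 × 2731.5 = 2048.6 kN.
Governing: min(958.5, 2824.9, 2048.6) = 958.5 kN → bolt shear.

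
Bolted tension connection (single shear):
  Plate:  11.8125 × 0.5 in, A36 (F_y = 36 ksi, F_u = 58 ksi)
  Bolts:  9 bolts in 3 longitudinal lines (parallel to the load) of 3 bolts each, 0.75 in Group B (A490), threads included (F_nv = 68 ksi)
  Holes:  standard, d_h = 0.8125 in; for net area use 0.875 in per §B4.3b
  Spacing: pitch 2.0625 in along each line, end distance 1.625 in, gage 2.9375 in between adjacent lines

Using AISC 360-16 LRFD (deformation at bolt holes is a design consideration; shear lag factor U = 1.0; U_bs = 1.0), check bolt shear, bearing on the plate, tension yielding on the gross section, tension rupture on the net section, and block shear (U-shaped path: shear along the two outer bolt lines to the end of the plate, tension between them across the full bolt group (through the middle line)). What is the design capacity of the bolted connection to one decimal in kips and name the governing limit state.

182.7 kips (block shear governs)

Bolt shear: A_b = π(0.75)²/4 = 0.44179 in². φR_n = 0.75 × 68 × 0.44179 × 9 × 1 = 202.8 kips.
Bearing (0.5 in plate, F_u = 58 ksi): end bolts L_c = 1.625 − 0.8125/2 = 1.21875, R_n = min(1.2×1.21875×0.5×58, 2.4×0.75×0.5×58) = 42.413 kips/bolt; interior L_c = 2.0625 − 0.8125 = 1.25, R_n = 43.5 kips/bolt. φR_n = 0.75 × (3×42.413 + 6×43.5) = 291.2 kips.
Tension yield (gross): A_g = 11.8125×0.5 = 5.9063 in². φR_n = 0.90 × 36 × 5.9063 = 191.4 kips.
Tension rupture (net): A_n = (11.8125 − 3×0.875)×0.5 = 4.5938 in² (U = 1.0, A_e = A_n). φR_n = 0.75 × 58 × 4.5938 = 199.8 kips.
Block shear: shear path 2×[1.625+2×2.0625] = 2×5.75 in, A_gv = 5.75, A_nv = 2×(5.75 − 2.5×0.875)×0.5 = 3.5625 in²; tension across gage: (5.875 − 2×0.875)×0.5 = 2.0625 in². R_n = min(0.6×58×3.5625, 0.6×36×5.75) + 1.0×58×2.0625 = min(123.98, 124.2) + 119.63 = 243.61 kips. φR_n = 0.75 × 243.61 = 182.7 kips.
Governing: min(202.8, 291.2, 191.4, 199.8, 182.7) = 182.7 kips → block shear.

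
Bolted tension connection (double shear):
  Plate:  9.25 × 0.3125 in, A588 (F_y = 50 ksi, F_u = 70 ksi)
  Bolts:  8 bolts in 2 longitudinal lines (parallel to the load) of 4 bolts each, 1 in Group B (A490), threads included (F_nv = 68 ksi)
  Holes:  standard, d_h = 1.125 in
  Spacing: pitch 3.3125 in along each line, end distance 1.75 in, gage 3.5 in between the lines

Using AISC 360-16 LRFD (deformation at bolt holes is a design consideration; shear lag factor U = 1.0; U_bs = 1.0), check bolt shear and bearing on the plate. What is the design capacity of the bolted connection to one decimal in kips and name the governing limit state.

283.0 kips (bearing governs)

Bolt shear: A_b = π(1)²/4 = 0.7854 in². φR_n = 0.75 × 68 × 0.7854 × 8 × 2 = 640.9 kips.
Bearing (0.3125 in plate, F_u = 70 ksi): end bolts L_c = 1.75 − 1.125/2 = 1.1875, R_n = min(1.2×1.1875×0.3125×70, 2.4×1×0.3125×70) = 31.172 kips/bolt; interior L_c = 3.3125 − 1.125 = 2.1875, R_n = 52.5 kips/bolt. φR_n = 0.75 × (2×31.172 + 6×52.5) = 283.0 kips.
Governing: min(640.9, 283.0) = 283.0 kips → bearing.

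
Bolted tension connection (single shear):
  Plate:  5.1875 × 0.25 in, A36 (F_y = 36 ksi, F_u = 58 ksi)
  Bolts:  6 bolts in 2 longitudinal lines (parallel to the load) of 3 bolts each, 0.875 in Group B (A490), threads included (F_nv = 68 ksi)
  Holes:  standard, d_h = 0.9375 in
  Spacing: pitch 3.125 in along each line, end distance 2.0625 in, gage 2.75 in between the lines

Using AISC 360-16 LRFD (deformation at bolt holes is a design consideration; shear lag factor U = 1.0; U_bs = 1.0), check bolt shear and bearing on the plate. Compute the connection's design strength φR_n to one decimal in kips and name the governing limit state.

Bolt shear: A_b = π(0.875)²/4 = 0.60132 in². φR_n = 0.75 × 68 × 0.60132 × 6 × 1 = 184.0 kips.
Bearing (0.25 in plate, F_u = 58 ksi): end bolts L_c = 2.0625 − 0.9375/2 = 1.59375, R_n = min(1.2×1.59375×0.25×58, 2.4×0.875×0.25×58) = 27.731 kips/bolt; interior L_c = 3.125 − 0.9375 = 2.1875, R_n = 30.45 kips/bolt. φR_n = 0.75 × (2×27.731 + 4×30.45) = 132.9 kips.
Governing: min(184.0, 132.9) = 132.9 kips → bearing.

132.9 kips (bearing governs)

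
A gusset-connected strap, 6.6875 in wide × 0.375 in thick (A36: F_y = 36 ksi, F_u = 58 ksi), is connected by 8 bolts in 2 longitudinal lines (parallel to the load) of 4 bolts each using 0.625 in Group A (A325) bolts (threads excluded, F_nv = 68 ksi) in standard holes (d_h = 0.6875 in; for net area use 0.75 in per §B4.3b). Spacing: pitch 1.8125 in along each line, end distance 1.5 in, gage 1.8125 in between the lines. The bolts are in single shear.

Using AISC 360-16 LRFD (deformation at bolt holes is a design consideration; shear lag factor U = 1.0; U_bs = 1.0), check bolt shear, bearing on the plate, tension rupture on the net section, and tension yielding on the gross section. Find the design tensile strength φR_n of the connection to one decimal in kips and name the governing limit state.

81.3 kips (gross-section yield governs)

Bolt shear: A_b = π(0.625)²/4 = 0.3068 in². φR_n = 0.75 × 68 × 0.3068 × 8 × 1 = 125.2 kips.
Bearing (0.375 in plate, F_u = 58 ksi): end bolts L_c = 1.5 − 0.6875/2 = 1.15625, R_n = min(1.2×1.15625×0.375×58, 2.4×0.625×0.375×58) = 30.178 kips/bolt; interior L_c = 1.8125 − 0.6875 = 1.125, R_n = 29.363 kips/bolt. φR_n = 0.75 × (2×30.178 + 6×29.363) = 177.4 kips.
Tension rupture (net): A_n = (6.6875 − 2×0.75)×0.375 = 1.9453 in² (U = 1.0, A_e = A_n). φR_n = 0.75 × 58 × 1.9453 = 84.6 kips.
Tension yield (gross): A_g = 6.6875×0.375 = 2.5078 in². φR_n = 0.90 × 36 × 2.5078 = 81.3 kips.
Governing: min(125.2, 177.4, 84.6, 81.3) = 81.3 kips → gross-section yield.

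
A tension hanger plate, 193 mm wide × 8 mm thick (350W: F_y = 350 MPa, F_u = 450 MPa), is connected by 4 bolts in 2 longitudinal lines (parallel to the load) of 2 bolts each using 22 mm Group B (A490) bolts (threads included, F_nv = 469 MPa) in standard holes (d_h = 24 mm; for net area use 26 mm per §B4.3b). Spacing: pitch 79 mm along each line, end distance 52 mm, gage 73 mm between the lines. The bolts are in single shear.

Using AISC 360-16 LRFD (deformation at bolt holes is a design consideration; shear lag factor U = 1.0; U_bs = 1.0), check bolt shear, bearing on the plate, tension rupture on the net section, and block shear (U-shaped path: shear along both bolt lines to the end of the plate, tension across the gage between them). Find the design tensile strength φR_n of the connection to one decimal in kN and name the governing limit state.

Bolt shear: A_b = π(22)²/4 = 380.13 mm². φR_n = 0.75 × 469 × 380.13 × 4 × 1 = 534.8 kN.
Bearing (8 mm plate, F_u = 450 MPa): end bolts L_c = 52 − 24/2 = 40, R_n = min(1.2×40×8×450, 2.4×22×8×450) = 172.8 kN/bolt; interior L_c = 79 − 24 = 55, R_n = 190.08 kN/bolt. φR_n = 0.75 × (2×172.8 + 2×190.08) = 544.3 kN.
Tension rupture (net): A_n = (193 − 2×26)×8 = 1128 mm² (U = 1.0, A_e = A_n). φR_n = 0.75 × 450 × 1128 = 380.7 kN.
Block shear: shear path 2×[52+1×79] = 2×131 mm, A_gv = 2096, A_nv = 2×(131 − 1.5×26)×8 = 1472 mm²; tension across gage: (73 − 1×26)×8 = 376 mm². R_n = min(0.6×450×1472, 0.6×350×2096) + 1.0×450×376 = min(397.44, 440.16) + 169.2 = 566.64 kN. φR_n = 0.75 × 566.64 = 425.0 kN.
Governing: min(534.8, 544.3, 380.7, 425.0) = 380.7 kN → net-section rupture.

380.7 kN (net-section rupture governs)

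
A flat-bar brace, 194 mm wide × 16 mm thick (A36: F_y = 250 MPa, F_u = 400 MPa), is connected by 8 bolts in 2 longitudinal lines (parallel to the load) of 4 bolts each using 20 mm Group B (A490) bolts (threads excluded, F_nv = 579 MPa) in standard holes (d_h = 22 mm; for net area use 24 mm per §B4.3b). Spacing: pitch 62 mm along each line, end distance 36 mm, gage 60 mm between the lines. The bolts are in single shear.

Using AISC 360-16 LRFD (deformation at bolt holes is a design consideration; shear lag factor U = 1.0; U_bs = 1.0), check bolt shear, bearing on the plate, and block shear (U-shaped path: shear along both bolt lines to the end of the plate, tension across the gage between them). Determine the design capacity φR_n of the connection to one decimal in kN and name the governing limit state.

Bolt shear: A_b = π(20)²/4 = 314.16 mm². φR_n = 0.75 × 579 × 314.16 × 8 × 1 = 1091.4 kN.
Bearing (16 mm plate, F_u = 400 MPa): end bolts L_c = 36 − 22/2 = 25, R_n = min(1.2×25×16×400, 2.4×20×16×400) = 192 kN/bolt; interior L_c = 62 − 22 = 40, R_n = 307.2 kN/bolt. φR_n = 0.75 × (2×192 + 6×307.2) = 1670.4 kN.
Block shear: shear path 2×[36+3×62] = 2×222 mm, A_gv = 7104, A_nv = 2×(222 − 3.5×24)×16 = 4416 mm²; tension across gage: (60 − 1×24)×16 = 576 mm². R_n = min(0.6×400×4416, 0.6×250×7104) + 1.0×400×576 = min(1059.8, 1065.6) + 230.4 = 1290.2 kN. φR_n = 0.75 × 1290.2 = 967.7 kN.
Governing: min(1091.4, 1670.4, 967.7) = 967.7 kN → block shear.

967.7 kN (block shear governs)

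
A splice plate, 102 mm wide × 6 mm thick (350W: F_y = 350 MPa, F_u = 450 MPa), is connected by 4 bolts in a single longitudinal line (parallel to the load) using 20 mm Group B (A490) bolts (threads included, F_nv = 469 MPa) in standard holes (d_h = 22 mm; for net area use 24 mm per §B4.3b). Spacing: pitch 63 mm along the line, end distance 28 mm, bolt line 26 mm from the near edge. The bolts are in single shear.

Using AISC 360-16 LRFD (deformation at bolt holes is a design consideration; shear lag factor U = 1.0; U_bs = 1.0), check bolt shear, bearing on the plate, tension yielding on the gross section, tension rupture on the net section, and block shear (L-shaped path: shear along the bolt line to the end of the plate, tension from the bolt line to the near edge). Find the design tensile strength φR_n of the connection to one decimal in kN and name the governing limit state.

Bolt shear: A_b = π(20)²/4 = 314.16 mm². φR_n = 0.75 × 469 × 314.16 × 4 × 1 = 442.0 kN.
Bearing (6 mm plate, F_u = 450 MPa): end bolts L_c = 28 − 22/2 = 17, R_n = min(1.2×17×6×450, 2.4×20×6×450) = 55.08 kN/bolt; interior L_c = 63 − 22 = 41, R_n = 129.6 kN/bolt. φR_n = 0.75 × (1×55.08 + 3×129.6) = 332.9 kN.
Tension yield (gross): A_g = 102×6 = 612 mm². φR_n = 0.90 × 350 × 612 = 192.8 kN.
Tension rupture (net): A_n = (102 − 1×24)×6 = 468 mm² (U = 1.0, A_e = A_n). φR_n = 0.75 × 450 × 468 = 158.0 kN.
Block shear: shear path 1×[28+3×63] = 1×217 mm, A_gv = 1302, A_nv = 1×(217 − 3.5×24)×6 = 798 mm²; tension to near edge: (26 − 0.5×24)×6 = 84 mm². R_n = min(0.6×450×798, 0.6×350×1302) + 1.0×450×84 = min(215.46, 273.42) + 37.8 = 253.26 kN. φR_n = 0.75 × 253.26 = 189.9 kN.
Governing: min(442.0, 332.9, 192.8, 158.0, 189.9) = 158.0 kN → net-section rupture.

158.0 kN (net-section rupture governs)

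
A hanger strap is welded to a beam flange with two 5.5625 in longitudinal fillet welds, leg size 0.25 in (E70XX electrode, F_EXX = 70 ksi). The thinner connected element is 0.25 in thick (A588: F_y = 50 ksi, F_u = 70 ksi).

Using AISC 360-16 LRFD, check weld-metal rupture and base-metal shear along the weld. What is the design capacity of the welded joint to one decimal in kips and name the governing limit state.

Weld metal: throat = 0.707×0.25 = 0.17675 in, L = 2×5.5625 = 11.125 in. φR_n = 0.75 × 0.6 × 70 × 0.17675 × 11.125 = 61.9 kips.
Base metal shear (0.25 in plate): yield φR_n = 1.0×0.6×50×0.25×11.125 = 83.4 kips; rupture φR_n = 0.75×0.6×70×0.25×11.125 = 87.6 kips; take 83.4 kips (yield).
Governing: min(61.9, 83.4) = 61.9 kips → weld metal.

61.9 kips (weld metal governs)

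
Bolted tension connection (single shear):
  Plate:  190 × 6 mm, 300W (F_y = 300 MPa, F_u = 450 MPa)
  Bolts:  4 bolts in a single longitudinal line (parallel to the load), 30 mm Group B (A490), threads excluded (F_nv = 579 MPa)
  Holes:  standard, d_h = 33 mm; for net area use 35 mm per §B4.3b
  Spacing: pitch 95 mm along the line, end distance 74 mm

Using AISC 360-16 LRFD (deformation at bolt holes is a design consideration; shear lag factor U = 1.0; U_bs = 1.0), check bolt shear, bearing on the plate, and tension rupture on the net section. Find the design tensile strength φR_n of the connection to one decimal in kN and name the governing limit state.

Bolt shear: A_b = π(30)²/4 = 706.86 mm². φR_n = 0.75 × 579 × 706.86 × 4 × 1 = 1227.8 kN.
Bearing (6 mm plate, F_u = 450 MPa): end bolts L_c = 74 − 33/2 = 57.5, R_n = min(1.2×57.5×6×450, 2.4×30×6×450) = 186.3 kN/bolt; interior L_c = 95 − 33 = 62, R_n = 194.4 kN/bolt. φR_n = 0.75 × (1×186.3 + 3×194.4) = 577.1 kN.
Tension rupture (net): A_n = (190 − 1×35)×6 = 930 mm² (U = 1.0, A_e = A_n). φR_n = 0.75 × 450 × 930 = 313.9 kN.
Governing: min(1227.8, 577.1, 313.9) = 313.9 kN → net-section rupture.

313.9 kN (net-section rupture governs)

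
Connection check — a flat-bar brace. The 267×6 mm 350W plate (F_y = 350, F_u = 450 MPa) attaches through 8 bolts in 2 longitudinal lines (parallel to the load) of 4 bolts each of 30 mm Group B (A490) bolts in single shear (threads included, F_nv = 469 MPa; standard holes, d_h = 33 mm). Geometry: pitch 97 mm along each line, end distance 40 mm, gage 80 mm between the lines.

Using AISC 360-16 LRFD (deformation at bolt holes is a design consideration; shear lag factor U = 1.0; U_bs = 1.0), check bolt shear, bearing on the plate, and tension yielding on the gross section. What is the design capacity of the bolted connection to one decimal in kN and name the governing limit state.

504.6 kN (gross-section yield governs)

Bolt shear: A_b = π(30)²/4 = 706.86 mm². φR_n = 0.75 × 469 × 706.86 × 8 × 1 = 1989.1 kN.
Bearing (6 mm plate, F_u = 450 MPa): end bolts L_c = 40 − 33/2 = 23.5, R_n = min(1.2×23.5×6×450, 2.4×30×6×450) = 76.14 kN/bolt; interior L_c = 97 − 33 = 64, R_n = 194.4 kN/bolt. φR_n = 0.75 × (2×76.14 + 6×194.4) = 989.0 kN.
Tension yield (gross): A_g = 267×6 = 1602 mm². φR_n = 0.90 × 350 × 1602 = 504.6 kN.
Governing: min(1989.1, 989.0, 504.6) = 504.6 kN → gross-section yield.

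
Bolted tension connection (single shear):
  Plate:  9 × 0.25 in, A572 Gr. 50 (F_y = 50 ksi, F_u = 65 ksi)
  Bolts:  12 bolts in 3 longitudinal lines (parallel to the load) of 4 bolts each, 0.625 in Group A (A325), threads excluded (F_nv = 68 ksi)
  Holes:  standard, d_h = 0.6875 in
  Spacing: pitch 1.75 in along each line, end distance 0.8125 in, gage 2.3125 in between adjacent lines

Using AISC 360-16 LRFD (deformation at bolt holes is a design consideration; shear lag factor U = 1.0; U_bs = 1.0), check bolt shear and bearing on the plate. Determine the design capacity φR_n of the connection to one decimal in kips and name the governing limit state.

Bolt shear: A_b = π(0.625)²/4 = 0.3068 in². φR_n = 0.75 × 68 × 0.3068 × 12 × 1 = 187.8 kips.
Bearing (0.25 in plate, F_u = 65 ksi): end bolts L_c = 0.8125 − 0.6875/2 = 0.46875, R_n = min(1.2×0.46875×0.25×65, 2.4×0.625×0.25×65) = 9.1406 kips/bolt; interior L_c = 1.75 − 0.6875 = 1.0625, R_n = 20.719 kips/bolt. φR_n = 0.75 × (3×9.1406 + 9×20.719) = 160.4 kips.
Governing: min(187.8, 160.4) = 160.4 kips → bearing.

160.4 kips (bearing governs)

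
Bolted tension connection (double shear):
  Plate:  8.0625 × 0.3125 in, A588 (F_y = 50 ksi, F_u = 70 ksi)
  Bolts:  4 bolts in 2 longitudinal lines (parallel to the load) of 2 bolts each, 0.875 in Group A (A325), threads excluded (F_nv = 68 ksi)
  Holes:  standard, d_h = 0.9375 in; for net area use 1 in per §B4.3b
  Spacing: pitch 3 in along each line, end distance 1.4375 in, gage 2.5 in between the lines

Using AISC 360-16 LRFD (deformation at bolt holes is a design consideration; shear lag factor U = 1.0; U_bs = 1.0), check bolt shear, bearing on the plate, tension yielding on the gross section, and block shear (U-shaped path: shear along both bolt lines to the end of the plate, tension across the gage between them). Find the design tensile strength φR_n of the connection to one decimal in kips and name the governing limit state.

Bolt shear: A_b = π(0.875)²/4 = 0.60132 in². φR_n = 0.75 × 68 × 0.60132 × 4 × 2 = 245.3 kips.
Bearing (0.3125 in plate, F_u = 70 ksi): end bolts L_c = 1.4375 − 0.9375/2 = 0.96875, R_n = min(1.2×0.96875×0.3125×70, 2.4×0.875×0.3125×70) = 25.43 kips/bolt; interior L_c = 3 − 0.9375 = 2.0625, R_n = 45.938 kips/bolt. φR_n = 0.75 × (2×25.43 + 2×45.938) = 107.1 kips.
Tension yield (gross): A_g = 8.0625×0.3125 = 2.5195 in². φR_n = 0.90 × 50 × 2.5195 = 113.4 kips.
Block shear: shear path 2×[1.4375+1×3] = 2×4.4375 in, A_gv = 2.7734, A_nv = 2×(4.4375 − 1.5×1)×0.3125 = 1.8359 in²; tension across gage: (2.5 − 1×1)×0.3125 = 0.46875 in². R_n = min(0.6×70×1.8359, 0.6×50×2.7734) + 1.0×70×0.46875 = min(77.108, 83.202) + 32.813 = 109.92 kips. φR_n = 0.75 × 109.92 = 82.4 kips.
Governing: min(245.3, 107.1, 113.4, 82.4) = 82.4 kips → block shear.

82.4 kips (block shear governs)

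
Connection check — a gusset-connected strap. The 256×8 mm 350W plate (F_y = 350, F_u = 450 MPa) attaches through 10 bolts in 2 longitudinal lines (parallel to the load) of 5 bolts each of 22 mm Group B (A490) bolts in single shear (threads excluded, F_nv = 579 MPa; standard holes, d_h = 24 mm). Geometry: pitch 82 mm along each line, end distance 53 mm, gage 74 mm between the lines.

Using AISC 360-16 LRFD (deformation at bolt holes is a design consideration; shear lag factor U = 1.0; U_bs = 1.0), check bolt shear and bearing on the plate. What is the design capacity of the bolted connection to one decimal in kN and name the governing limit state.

1406.2 kN (bearing governs)

Bolt shear: A_b = π(22)²/4 = 380.13 mm². φR_n = 0.75 × 579 × 380.13 × 10 × 1 = 1650.7 kN.
Bearing (8 mm plate, F_u = 450 MPa): end bolts L_c = 53 − 24/2 = 41, R_n = min(1.2×41×8×450, 2.4×22×8×450) = 177.12 kN/bolt; interior L_c = 82 − 24 = 58, R_n = 190.08 kN/bolt. φR_n = 0.75 × (2×177.12 + 8×190.08) = 1406.2 kN.
Governing: min(1650.7, 1406.2) = 1406.2 kN → bearing.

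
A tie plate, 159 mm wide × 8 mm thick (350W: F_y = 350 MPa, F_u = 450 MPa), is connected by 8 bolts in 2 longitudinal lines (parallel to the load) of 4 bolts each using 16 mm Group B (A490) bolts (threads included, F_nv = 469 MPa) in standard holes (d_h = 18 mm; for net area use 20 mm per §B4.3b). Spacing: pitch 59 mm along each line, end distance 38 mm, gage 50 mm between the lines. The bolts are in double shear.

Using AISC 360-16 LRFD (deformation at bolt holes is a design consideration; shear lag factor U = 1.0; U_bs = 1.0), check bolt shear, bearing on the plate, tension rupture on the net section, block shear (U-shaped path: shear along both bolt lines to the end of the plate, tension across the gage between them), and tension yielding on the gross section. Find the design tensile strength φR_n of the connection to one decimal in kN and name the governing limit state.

321.3 kN (net-section rupture governs)

Bolt shear: A_b = π(16)²/4 = 201.06 mm². φR_n = 0.75 × 469 × 201.06 × 8 × 2 = 1131.6 kN.
Bearing (8 mm plate, F_u = 450 MPa): end bolts L_c = 38 − 18/2 = 29, R_n = min(1.2×29×8×450, 2.4×16×8×450) = 125.28 kN/bolt; interior L_c = 59 − 18 = 41, R_n = 138.24 kN/bolt. φR_n = 0.75 × (2×125.28 + 6×138.24) = 810.0 kN.
Tension rupture (net): A_n = (159 − 2×20)×8 = 952 mm² (U = 1.0, A_e = A_n). φR_n = 0.75 × 450 × 952 = 321.3 kN.
Block shear: shear path 2×[38+3×59] = 2×215 mm, A_gv = 3440, A_nv = 2×(215 − 3.5×20)×8 = 2320 mm²; tension across gage: (50 − 1×20)×8 = 240 mm². R_n = min(0.6×450×2320, 0.6×350×3440) + 1.0×450×240 = min(626.4, 722.4) + 108 = 734.4 kN. φR_n = 0.75 × 734.4 = 550.8 kN.
Tension yield (gross): A_g = 159×8 = 1272 mm². φR_n = 0.90 × 350 × 1272 = 400.7 kN.
Governing: min(1131.6, 810.0, 321.3, 550.8, 400.7) = 321.3 kN → net-section rupture.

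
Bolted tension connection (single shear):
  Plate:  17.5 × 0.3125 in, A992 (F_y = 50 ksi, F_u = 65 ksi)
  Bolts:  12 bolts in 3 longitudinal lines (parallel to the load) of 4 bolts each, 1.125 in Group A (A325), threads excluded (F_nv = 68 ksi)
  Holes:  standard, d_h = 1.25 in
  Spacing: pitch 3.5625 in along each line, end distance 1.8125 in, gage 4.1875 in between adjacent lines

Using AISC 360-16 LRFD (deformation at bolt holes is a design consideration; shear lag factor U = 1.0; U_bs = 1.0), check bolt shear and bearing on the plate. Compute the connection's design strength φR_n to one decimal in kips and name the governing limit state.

435.3 kips (bearing governs)

Bolt shear: A_b = π(1.125)²/4 = 0.99402 in². φR_n = 0.75 × 68 × 0.99402 × 12 × 1 = 608.3 kips.
Bearing (0.3125 in plate, F_u = 65 ksi): end bolts L_c = 1.8125 − 1.25/2 = 1.1875, R_n = min(1.2×1.1875×0.3125×65, 2.4×1.125×0.3125×65) = 28.945 kips/bolt; interior L_c = 3.5625 − 1.25 = 2.3125, R_n = 54.844 kips/bolt. φR_n = 0.75 × (3×28.945 + 9×54.844) = 435.3 kips.
Governing: min(608.3, 435.3) = 435.3 kips → bearing.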